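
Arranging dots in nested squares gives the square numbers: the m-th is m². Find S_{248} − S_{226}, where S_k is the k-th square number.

248² = 61504 and 226² = 51076.
Difference: 61504 − 51076 = 10428.

10428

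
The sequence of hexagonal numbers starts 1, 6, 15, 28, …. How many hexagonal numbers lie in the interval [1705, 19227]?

69

The n-th hexagonal number is n(2n−1).
Smallest index with value ≥ 1705: n = 30 (giving 1770).
Largest index with value ≤ 19227: n = 98 (giving 19110).
Indices 30 through 98: 69 terms.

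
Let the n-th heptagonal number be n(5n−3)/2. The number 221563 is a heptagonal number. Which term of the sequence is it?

298

Set n(5n−3)/2 = 221563, giving 5n² − 3n − 443126 = 0.
So n = (3 + 2977) / 10 = 2980/10 = 298.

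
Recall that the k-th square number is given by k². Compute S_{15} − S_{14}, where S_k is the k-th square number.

n² − (n−1)² = 2n − 1, so 15² − 14² = 2·15 − 1 = 29.

29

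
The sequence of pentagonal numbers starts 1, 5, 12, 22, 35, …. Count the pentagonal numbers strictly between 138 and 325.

5

The n-th pentagonal number is n(3n−1)/2.
Smallest index with value > 138: n = 10 (giving 145).
Largest index with value < 325: n = 14 (giving 287).
Indices 10 through 14: 5 terms.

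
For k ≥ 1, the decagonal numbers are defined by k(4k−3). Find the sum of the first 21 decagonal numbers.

Σ i(4i−3) = 4Σi² − 3Σi over i = 1..21.
Σi = 231 and Σi² = 3311.
4·3311 − 3·231 = 12551.

12551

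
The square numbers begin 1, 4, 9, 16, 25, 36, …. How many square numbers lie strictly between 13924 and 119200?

227

The n-th square number is n².
Smallest index with value > 13924: n = 119 (giving 14161).
Largest index with value < 119200: n = 345 (giving 119025).
Indices 119 through 345: 227 terms.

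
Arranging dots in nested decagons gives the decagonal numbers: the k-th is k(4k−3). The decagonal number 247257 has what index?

Set n(4n−3) = 247257, giving 4n² − 3n − 247257 = 0.
So n = (3 + 1989) / 8 = 1992/8 = 249.
Check: 249·(4·249 − 3) = 247257. ✓

249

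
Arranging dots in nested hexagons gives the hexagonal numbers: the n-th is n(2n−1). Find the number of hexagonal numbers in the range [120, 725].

The n-th hexagonal number is n(2n−1).
Smallest index with value ≥ 120: n = 8 (giving 120).
Largest index with value ≤ 725: n = 19 (giving 703).
Indices 8 through 19: 12 terms.

12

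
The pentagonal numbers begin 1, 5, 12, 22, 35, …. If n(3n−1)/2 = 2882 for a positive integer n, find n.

44

Set n(3n−1)/2 = 2882, giving 3n² − n − 5764 = 0.
The discriminant is 1 + 24·2882 = 69169, and √69169 = 263.
So n = (1 + 263) / 6 = 264/6 = 44.
Check: 44·(3·44 − 1)/2 = 2882. ✓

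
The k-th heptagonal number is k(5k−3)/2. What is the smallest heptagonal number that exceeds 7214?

7480

Solve n(5n−3)/2 > 7214 for integer n.
The largest n with value ≤ 7214 is 54 (since 7209 ≤ 7214 < 7480), so the first above is n = 55, value 7480.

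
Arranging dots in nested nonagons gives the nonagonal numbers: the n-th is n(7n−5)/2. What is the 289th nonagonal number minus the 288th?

2017

Consecutive nonagonal numbers differ by 7n − 6: here 7·289 − 6 = 2017.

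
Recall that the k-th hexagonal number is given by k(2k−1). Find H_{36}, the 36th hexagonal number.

The 36th hexagonal number is n(2n−1) with n = 36.
36·(2·36 − 1) = 36·71 = 2556.

2556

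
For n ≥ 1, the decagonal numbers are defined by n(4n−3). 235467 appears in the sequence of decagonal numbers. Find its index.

Set n(4n−3) = 235467, giving 4n² − 3n − 235467 = 0.
The discriminant is 9 + 16·235467 = 3767481, and √3767481 = 1941.
So n = (3 + 1941) / 8 = 1944/8 = 243.
Check: 243·(4·243 − 3) = 235467. ✓

243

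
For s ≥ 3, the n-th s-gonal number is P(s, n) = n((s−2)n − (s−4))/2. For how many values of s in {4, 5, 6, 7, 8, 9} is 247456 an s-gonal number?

1

s = 4: P(4, 497) = 247009 and P(4, 498) = 248004; 247456 is not s-gonal.
s = 5: P(5, 406) = 247051 and P(5, 407) = 248270; 247456 is not s-gonal.
s = 6: P(6, 352) = 247456. ✓
s = 7: P(7, 314) = 246019 and P(7, 315) = 247590; 247456 is not s-gonal.
s = 8: P(8, 287) = 246533 and P(8, 288) = 248256; 247456 is not s-gonal.
s = 9: P(9, 266) = 246981 and P(9, 267) = 248844; 247456 is not s-gonal.
Hits: s ∈ {6} → 1.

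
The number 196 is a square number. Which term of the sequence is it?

We need n² = 196, so n = √196 = 14.

14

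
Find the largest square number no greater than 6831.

Solve n² ≤ 6831 for integer n.
n = 82 gives 6724 ≤ 6831, while n = 83 gives 6889 > 6831; so the answer is 6724.

6724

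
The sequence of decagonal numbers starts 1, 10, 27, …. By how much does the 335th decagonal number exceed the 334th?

2673

Consecutive decagonal numbers differ by 8n − 7: here 8·335 − 7 = 2673.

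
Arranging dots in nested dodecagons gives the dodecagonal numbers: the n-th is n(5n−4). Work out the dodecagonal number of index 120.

71520

The 120th dodecagonal number is n(5n−4) with n = 120.
120·(5·120 − 4) = 120·596 = 71520.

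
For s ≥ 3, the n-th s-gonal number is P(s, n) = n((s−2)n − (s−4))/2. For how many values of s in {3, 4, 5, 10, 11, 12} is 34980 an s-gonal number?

s = 3: P(3, 264) = 34980. ✓
s = 4: P(4, 187) = 34969 and P(4, 188) = 35344; 34980 is not s-gonal.
s = 5: P(5, 152) = 34580 and P(5, 153) = 35037; 34980 is not s-gonal.
s = 10: P(10, 93) = 34317 and P(10, 94) = 35062; 34980 is not s-gonal.
s = 11: P(11, 88) = 34540 and P(11, 89) = 35333; 34980 is not s-gonal.
s = 12: P(12, 84) = 34944 and P(12, 85) = 35785; 34980 is not s-gonal.
Hits: s ∈ {3} → 1.

1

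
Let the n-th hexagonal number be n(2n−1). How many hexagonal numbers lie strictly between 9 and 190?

The n-th hexagonal number is n(2n−1).
Smallest index with value > 9: n = 3 (giving 15).
Largest index with value < 190: n = 9 (giving 153).
Indices 3 through 9: 7 terms.

7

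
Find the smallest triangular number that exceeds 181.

190

Solve n(n+1)/2 > 181 for integer n.
The largest n with value ≤ 181 is 18 (since 171 ≤ 181 < 190), so the first above is n = 19, value 190.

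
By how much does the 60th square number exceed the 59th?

n² − (n−1)² = 2n − 1, so 60² − 59² = 2·60 − 1 = 119.

119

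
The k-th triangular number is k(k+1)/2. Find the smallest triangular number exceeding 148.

Solve n(n+1)/2 > 148 for integer n.
The largest n with value ≤ 148 is 16 (since 136 ≤ 148 < 153), so the first above is n = 17, value 153.

153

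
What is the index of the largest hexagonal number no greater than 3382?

Solve n(2n−1) ≤ 3382 for integer n.
n = 41 gives 3321 ≤ 3382, while n = 42 gives 3486 > 3382; so the answer is index 41.

41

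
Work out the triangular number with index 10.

The 10th triangular number is n(n+1)/2 with n = 10.
10·11/2 = 110/2 = 55.

55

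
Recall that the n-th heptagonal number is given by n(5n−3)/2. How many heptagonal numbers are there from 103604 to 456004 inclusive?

224

The n-th heptagonal number is n(5n−3)/2.
Smallest index with value ≥ 103604: n = 204 (giving 103734).
Largest index with value ≤ 456004: n = 427 (giving 455182).
Indices 204 through 427: 224 terms.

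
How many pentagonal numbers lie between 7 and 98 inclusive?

6

The n-th pentagonal number is n(3n−1)/2.
Smallest index with value ≥ 7: n = 3 (giving 12).
Largest index with value ≤ 98: n = 8 (giving 92).
Indices 3 through 8: 6 terms.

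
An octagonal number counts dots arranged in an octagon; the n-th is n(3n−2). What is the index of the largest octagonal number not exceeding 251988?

290

Solve n(3n−2) ≤ 251988 for integer n.
n = 290 gives 251720 ≤ 251988, while n = 291 gives 253461 > 251988; so the answer is index 290.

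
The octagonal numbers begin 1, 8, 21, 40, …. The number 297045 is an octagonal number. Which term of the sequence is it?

Set n(3n−2) = 297045, giving 3n² − 2n − 297045 = 0.
The discriminant is 4 + 12·297045 = 3564544, and √3564544 = 1888.
So n = (2 + 1888) / 6 = 1890/6 = 315.

315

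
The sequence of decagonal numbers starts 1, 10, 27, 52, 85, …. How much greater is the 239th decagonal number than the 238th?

Consecutive decagonal numbers differ by 8n − 7: here 8·239 − 7 = 1905.

1905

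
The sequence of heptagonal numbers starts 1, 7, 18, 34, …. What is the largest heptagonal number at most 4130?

Solve n(5n−3)/2 ≤ 4130 for integer n.
n = 40 gives 3940 ≤ 4130, while n = 41 gives 4141 > 4130; so the answer is 3940.

3940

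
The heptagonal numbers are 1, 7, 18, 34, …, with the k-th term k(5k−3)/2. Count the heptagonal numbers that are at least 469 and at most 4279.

28

The n-th heptagonal number is n(5n−3)/2.
Smallest index with value ≥ 469: n = 14 (giving 469).
Largest index with value ≤ 4279: n = 41 (giving 4141).
Indices 14 through 41: 28 terms.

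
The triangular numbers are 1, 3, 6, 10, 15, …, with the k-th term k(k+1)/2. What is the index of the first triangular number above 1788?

60

Solve n(n+1)/2 > 1788 for integer n.
The largest n with value ≤ 1788 is 59 (since 1770 ≤ 1788 < 1830), so the first above is n = 60, value 1830.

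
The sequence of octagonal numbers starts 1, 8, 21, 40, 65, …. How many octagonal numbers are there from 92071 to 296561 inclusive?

139

The n-th octagonal number is n(3n−2).
Smallest index with value ≥ 92071: n = 176 (giving 92576).
Largest index with value ≤ 296561: n = 314 (giving 295160).
Indices 176 through 314: 139 terms.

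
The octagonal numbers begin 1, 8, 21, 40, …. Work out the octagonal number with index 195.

113685

The 195th octagonal number is n(3n−2) with n = 195.
195·(3·195 − 2) = 195·583 = 113685.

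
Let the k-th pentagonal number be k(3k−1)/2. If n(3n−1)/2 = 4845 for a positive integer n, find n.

Set n(3n−1)/2 = 4845, giving 3n² − n − 9690 = 0.
The discriminant is 1 + 24·4845 = 116281, and √116281 = 341.
So n = (1 + 341) / 6 = 342/6 = 57.

57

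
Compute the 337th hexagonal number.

The 337th hexagonal number is n(2n−1) with n = 337.
337·(2·337 − 1) = 337·673 = 226801.

226801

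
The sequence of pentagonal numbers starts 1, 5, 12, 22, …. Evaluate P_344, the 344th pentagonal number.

177332

344·(3·344 − 1)/2 = 344·1031/2 = 177332.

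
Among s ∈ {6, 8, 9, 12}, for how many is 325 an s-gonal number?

s = 6: P(6, 13) = 325. ✓
s = 8: P(8, 10) = 280 and P(8, 11) = 341; 325 is not s-gonal.
s = 9: P(9, 10) = 325. ✓
s = 12: P(12, 8) = 288 and P(12, 9) = 369; 325 is not s-gonal.
Hits: s ∈ {6, 9} → 2.

2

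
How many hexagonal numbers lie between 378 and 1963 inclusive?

The n-th hexagonal number is n(2n−1).
Smallest index with value ≥ 378: n = 14 (giving 378).
Largest index with value ≤ 1963: n = 31 (giving 1891).
Indices 14 through 31: 18 terms.

18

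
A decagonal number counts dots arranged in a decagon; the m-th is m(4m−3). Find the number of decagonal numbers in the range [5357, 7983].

9

The n-th decagonal number is n(4n−3).
Smallest index with value ≥ 5357: n = 37 (giving 5365).
Largest index with value ≤ 7983: n = 45 (giving 7965).
Indices 37 through 45: 9 terms.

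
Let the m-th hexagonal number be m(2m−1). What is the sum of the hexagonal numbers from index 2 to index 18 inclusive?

Σ i(2i−1) = 2Σi² − Σi over i = 2..18.
Σi = 171 − 1 = 170 and Σi² = 2109 − 1 = 2108.
2·2108 − 1·170 = 4046.

4046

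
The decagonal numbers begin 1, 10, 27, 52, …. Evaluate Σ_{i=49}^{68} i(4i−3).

272930

Σ i(4i−3) = 4Σi² − 3Σi over i = 49..68.
Σi = 2346 − 1176 = 1170 and Σi² = 107134 − 38024 = 69110.
4·69110 − 3·1170 = 272930.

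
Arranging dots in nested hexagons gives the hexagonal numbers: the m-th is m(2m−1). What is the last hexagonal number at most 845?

Solve n(2n−1) ≤ 845 for integer n.
n = 20 gives 780 ≤ 845, while n = 21 gives 861 > 845; so the answer is 780.

780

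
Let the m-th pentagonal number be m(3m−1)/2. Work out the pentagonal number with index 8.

The 8th pentagonal number is n(3n−1)/2 with n = 8.
8·(3·8 − 1)/2 = 8·23/2 = 92.

92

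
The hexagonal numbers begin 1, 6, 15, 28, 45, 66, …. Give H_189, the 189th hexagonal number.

The 189th hexagonal number is n(2n−1) with n = 189.
189·(2·189 − 1) = 189·377 = 71253.

71253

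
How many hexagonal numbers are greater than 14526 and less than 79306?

114

The n-th hexagonal number is n(2n−1).
Smallest index with value > 14526: n = 86 (giving 14706).
Largest index with value < 79306: n = 199 (giving 79003).
Indices 86 through 199: 114 terms.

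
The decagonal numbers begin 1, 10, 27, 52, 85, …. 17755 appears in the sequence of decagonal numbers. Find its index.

67

Set n(4n−3) = 17755, giving 4n² − 3n − 17755 = 0.
The discriminant is 9 + 16·17755 = 284089, and √284089 = 533.
So n = (3 + 533) / 8 = 536/8 = 67.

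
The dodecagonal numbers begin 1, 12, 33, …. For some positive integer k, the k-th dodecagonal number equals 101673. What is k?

143

Set n(5n−4) = 101673, giving 5n² − 4n − 101673 = 0.
The discriminant is 16 + 20·101673 = 2033476, and √2033476 = 1426.
So n = (4 + 1426) / 10 = 1430/10 = 143.
Check: 143·(5·143 − 4) = 101673. ✓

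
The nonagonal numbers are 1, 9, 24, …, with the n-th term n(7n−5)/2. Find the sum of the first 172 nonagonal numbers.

Σ i(7i−5)/2 = (7Σi² − 5Σi) / 2 over i = 1..172.
Σi = 14878 and Σi² = 1710970.
(7·1710970 − 5·14878) / 2 = 11902400/2 = 5951200.

5951200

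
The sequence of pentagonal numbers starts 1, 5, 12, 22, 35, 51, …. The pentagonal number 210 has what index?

Set n(3n−1)/2 = 210, giving 3n² − n − 420 = 0.
The discriminant is 1 + 24·210 = 5041, and √5041 = 71.
So n = (1 + 71) / 6 = 72/6 = 12.

12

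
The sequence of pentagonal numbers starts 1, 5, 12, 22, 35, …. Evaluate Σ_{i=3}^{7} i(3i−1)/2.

Σ i(3i−1)/2 = (3Σi² − Σi) / 2 over i = 3..7.
Σi = 28 − 3 = 25 and Σi² = 140 − 5 = 135.
(3·135 − 1·25) / 2 = 380/2 = 190.

190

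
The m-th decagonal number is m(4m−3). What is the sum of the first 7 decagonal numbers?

476

Σ i(4i−3) = 4Σi² − 3Σi over i = 1..7.
Σi = 28 and Σi² = 140.
4·140 − 3·28 = 476.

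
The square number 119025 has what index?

345

We need n² = 119025, so n = √119025 = 345.
Check: 345² = 119025. ✓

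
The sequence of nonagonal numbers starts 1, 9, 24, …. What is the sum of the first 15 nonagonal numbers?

Σ i(7i−5)/2 = (7Σi² − 5Σi) / 2 over i = 1..15.
Σi = 120 and Σi² = 1240.
(7·1240 − 5·120) / 2 = 8080/2 = 4040.

4040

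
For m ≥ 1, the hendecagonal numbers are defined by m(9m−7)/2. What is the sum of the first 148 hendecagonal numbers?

Σ i(9i−7)/2 = (9Σi² − 7Σi) / 2 over i = 1..148.
Σi = 11026 and Σi² = 1091574.
(9·1091574 − 7·11026) / 2 = 9746984/2 = 4873492.

4873492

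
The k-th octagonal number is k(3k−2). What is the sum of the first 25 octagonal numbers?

Σ i(3i−2) = 3Σi² − 2Σi over i = 1..25.
Σi = 325 and Σi² = 5525.
3·5525 − 2·325 = 15925.

15925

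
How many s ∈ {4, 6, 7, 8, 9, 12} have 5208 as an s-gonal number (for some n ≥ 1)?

s = 4: P(4, 72) = 5184 and P(4, 73) = 5329; 5208 is not s-gonal.
s = 6: P(6, 51) = 5151 and P(6, 52) = 5356; 5208 is not s-gonal.
s = 7: P(7, 45) = 4995 and P(7, 46) = 5221; 5208 is not s-gonal.
s = 8: P(8, 42) = 5208. ✓
s = 9: P(9, 38) = 4959 and P(9, 39) = 5226; 5208 is not s-gonal.
s = 12: P(12, 32) = 4992 and P(12, 33) = 5313; 5208 is not s-gonal.
Hits: s ∈ {8} → 1.

1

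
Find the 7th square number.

The 7th square number is n² with n = 7.
7² = 49.

49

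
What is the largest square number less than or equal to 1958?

1936

Solve n² ≤ 1958 for integer n.
n = 44 gives 1936 ≤ 1958, while n = 45 gives 2025 > 1958; so the answer is 1936.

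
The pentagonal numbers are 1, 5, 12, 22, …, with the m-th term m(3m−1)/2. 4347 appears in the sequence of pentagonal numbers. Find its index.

54

Set n(3n−1)/2 = 4347, giving 3n² − n − 8694 = 0.
The discriminant is 1 + 24·4347 = 104329, and √104329 = 323.
So n = (1 + 323) / 6 = 324/6 = 54.
Check: 54·(3·54 − 1)/2 = 4347. ✓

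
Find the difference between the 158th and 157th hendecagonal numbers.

Consecutive hendecagonal numbers differ by 9n − 8: here 9·158 − 8 = 1414.

1414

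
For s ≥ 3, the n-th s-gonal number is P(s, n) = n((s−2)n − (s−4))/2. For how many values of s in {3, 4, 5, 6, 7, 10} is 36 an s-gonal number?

2

s = 3: P(3, 8) = 36. ✓
s = 4: P(4, 6) = 36. ✓
s = 5: P(5, 5) = 35 and P(5, 6) = 51; 36 is not s-gonal.
s = 6: P(6, 4) = 28 and P(6, 5) = 45; 36 is not s-gonal.
s = 7: P(7, 4) = 34 and P(7, 5) = 55; 36 is not s-gonal.
s = 10: P(10, 3) = 27 and P(10, 4) = 52; 36 is not s-gonal.
Hits: s ∈ {3, 4} → 2.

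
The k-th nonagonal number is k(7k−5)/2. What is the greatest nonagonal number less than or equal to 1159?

Solve n(7n−5)/2 ≤ 1159 for integer n.
n = 18 gives 1089 ≤ 1159, while n = 19 gives 1216 > 1159; so the answer is 1089.

1089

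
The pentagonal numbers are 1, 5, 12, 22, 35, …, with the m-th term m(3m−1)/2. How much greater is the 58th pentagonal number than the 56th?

58·(3·58 − 1)/2 = 5017 and 56·(3·56 − 1)/2 = 4676.
Difference: 5017 − 4676 = 341.

341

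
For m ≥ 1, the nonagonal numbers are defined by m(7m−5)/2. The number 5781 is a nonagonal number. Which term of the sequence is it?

41

Set n(7n−5)/2 = 5781, giving 7n² − 5n − 11562 = 0.
So n = (5 + 569) / 14 = 574/14 = 41.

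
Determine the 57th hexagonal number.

The 57th hexagonal number is n(2n−1) with n = 57.
57·(2·57 − 1) = 57·113 = 6441.

6441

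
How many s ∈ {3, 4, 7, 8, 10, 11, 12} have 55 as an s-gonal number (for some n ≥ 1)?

s = 3: P(3, 10) = 55. ✓
s = 4: P(4, 7) = 49 and P(4, 8) = 64; 55 is not s-gonal.
s = 7: P(7, 5) = 55. ✓
s = 8: P(8, 4) = 40 and P(8, 5) = 65; 55 is not s-gonal.
s = 10: P(10, 4) = 52 and P(10, 5) = 85; 55 is not s-gonal.
s = 11: P(11, 3) = 30 and P(11, 4) = 58; 55 is not s-gonal.
s = 12: P(12, 3) = 33 and P(12, 4) = 64; 55 is not s-gonal.
Hits: s ∈ {3, 7} → 2.

2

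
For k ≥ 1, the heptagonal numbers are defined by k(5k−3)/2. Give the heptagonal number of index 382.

The 382nd heptagonal number is n(5n−3)/2 with n = 382.
382·(5·382 − 3)/2 = 382·1907/2 = 364237.

364237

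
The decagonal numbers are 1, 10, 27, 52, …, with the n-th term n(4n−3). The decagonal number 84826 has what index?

Set n(4n−3) = 84826, giving 4n² − 3n − 84826 = 0.
The discriminant is 9 + 16·84826 = 1357225, and √1357225 = 1165.
So n = (3 + 1165) / 8 = 1168/8 = 146.
Check: 146·(4·146 − 3) = 84826. ✓

146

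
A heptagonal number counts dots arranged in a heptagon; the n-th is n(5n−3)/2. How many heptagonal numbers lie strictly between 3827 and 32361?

The n-th heptagonal number is n(5n−3)/2.
Smallest index with value > 3827: n = 40 (giving 3940).
Largest index with value < 32361: n = 114 (giving 32319).
Indices 40 through 114: 75 terms.

75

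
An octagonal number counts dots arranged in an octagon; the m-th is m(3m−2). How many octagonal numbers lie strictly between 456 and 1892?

13

The n-th octagonal number is n(3n−2).
Smallest index with value > 456: n = 13 (giving 481).
Largest index with value < 1892: n = 25 (giving 1825).
Indices 13 through 25: 13 terms.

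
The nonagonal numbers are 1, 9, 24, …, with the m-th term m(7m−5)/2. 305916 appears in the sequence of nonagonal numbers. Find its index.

Set n(7n−5)/2 = 305916, giving 7n² − 5n − 611832 = 0.
So n = (5 + 4139) / 14 = 4144/14 = 296.
Check: 296·(7·296 − 5)/2 = 305916. ✓

296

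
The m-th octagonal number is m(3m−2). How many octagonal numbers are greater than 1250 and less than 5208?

The n-th octagonal number is n(3n−2).
Smallest index with value > 1250: n = 21 (giving 1281).
Largest index with value < 5208: n = 41 (giving 4961).
Indices 21 through 41: 21 terms.

21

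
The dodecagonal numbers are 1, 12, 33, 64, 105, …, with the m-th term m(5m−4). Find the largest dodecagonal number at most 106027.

105996

Solve n(5n−4) ≤ 106027 for integer n.
n = 146 gives 105996 ≤ 106027, while n = 147 gives 107457 > 106027; so the answer is 105996.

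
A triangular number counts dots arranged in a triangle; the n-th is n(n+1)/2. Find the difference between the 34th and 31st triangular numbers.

34·35/2 = 595 and 31·32/2 = 496.
Difference: 595 − 496 = 99.

99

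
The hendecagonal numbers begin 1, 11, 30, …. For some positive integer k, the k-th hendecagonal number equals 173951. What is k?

Set n(9n−7)/2 = 173951, giving 9n² − 7n − 347902 = 0.
The discriminant is 49 + 72·173951 = 12524521, and √12524521 = 3539.
So n = (7 + 3539) / 18 = 3546/18 = 197.
Check: 197·(9·197 − 7)/2 = 173951. ✓

197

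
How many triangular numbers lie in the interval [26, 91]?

The n-th triangular number is n(n+1)/2.
Smallest index with value ≥ 26: n = 7 (giving 28).
Largest index with value ≤ 91: n = 13 (giving 91).
Indices 7 through 13: 7 terms.

7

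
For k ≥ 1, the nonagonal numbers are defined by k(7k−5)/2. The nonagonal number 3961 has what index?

34

Set n(7n−5)/2 = 3961, giving 7n² − 5n − 7922 = 0.
So n = (5 + 471) / 14 = 476/14 = 34.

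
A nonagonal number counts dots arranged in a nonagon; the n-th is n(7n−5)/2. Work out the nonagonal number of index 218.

218·(7·218 − 5)/2 = 218·1521/2 = 165789.

165789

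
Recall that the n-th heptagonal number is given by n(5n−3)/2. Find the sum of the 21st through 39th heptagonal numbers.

Σ i(5i−3)/2 = (5Σi² − 3Σi) / 2 over i = 21..39.
Σi = 780 − 210 = 570 and Σi² = 20540 − 2870 = 17670.
(5·17670 − 3·570) / 2 = 86640/2 = 43320.

43320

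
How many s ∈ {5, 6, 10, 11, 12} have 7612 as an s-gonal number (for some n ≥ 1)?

1

s = 5: P(5, 71) = 7526 and P(5, 72) = 7740; 7612 is not s-gonal.
s = 6: P(6, 61) = 7381 and P(6, 62) = 7626; 7612 is not s-gonal.
s = 10: P(10, 44) = 7612. ✓
s = 11: P(11, 41) = 7421 and P(11, 42) = 7791; 7612 is not s-gonal.
s = 12: P(12, 39) = 7449 and P(12, 40) = 7840; 7612 is not s-gonal.
Hits: s ∈ {10} → 1.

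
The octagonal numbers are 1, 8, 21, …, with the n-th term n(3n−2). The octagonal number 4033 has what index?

37

Set n(3n−2) = 4033, giving 3n² − 2n − 4033 = 0.
The discriminant is 4 + 12·4033 = 48400, and √48400 = 220.
So n = (2 + 220) / 6 = 222/6 = 37.
Check: 37·(3·37 − 2) = 4033. ✓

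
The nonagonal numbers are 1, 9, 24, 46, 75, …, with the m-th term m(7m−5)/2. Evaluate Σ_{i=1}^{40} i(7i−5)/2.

75440

Σ i(7i−5)/2 = (7Σi² − 5Σi) / 2 over i = 1..40.
Σi = 820 and Σi² = 22140.
(7·22140 − 5·820) / 2 = 150880/2 = 75440.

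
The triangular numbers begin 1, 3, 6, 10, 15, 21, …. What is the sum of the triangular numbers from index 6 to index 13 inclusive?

420

Σ i(i+1)/2 = (Σi² + Σi) / 2 over i = 6..13.
Σi = 91 − 15 = 76 and Σi² = 819 − 55 = 764.
(1·764 + 1·76) / 2 = 840/2 = 420.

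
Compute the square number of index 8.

64

The 8th square number is n² with n = 8.
8² = 64.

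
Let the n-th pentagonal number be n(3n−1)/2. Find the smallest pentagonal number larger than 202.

Solve n(3n−1)/2 > 202 for integer n.
The largest n with value ≤ 202 is 11 (since 176 ≤ 202 < 210), so the first above is n = 12, value 210.

210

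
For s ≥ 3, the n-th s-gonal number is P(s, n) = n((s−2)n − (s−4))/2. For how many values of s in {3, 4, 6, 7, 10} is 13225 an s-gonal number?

1

s = 3: P(3, 162) = 13203 and P(3, 163) = 13366; 13225 is not s-gonal.
s = 4: P(4, 115) = 13225. ✓
s = 6: P(6, 81) = 13041 and P(6, 82) = 13366; 13225 is not s-gonal.
s = 7: P(7, 73) = 13213 and P(7, 74) = 13579; 13225 is not s-gonal.
s = 10: P(10, 57) = 12825 and P(10, 58) = 13282; 13225 is not s-gonal.
Hits: s ∈ {4} → 1.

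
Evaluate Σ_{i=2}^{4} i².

Σ_{i=2}^{4} i² = 30 − 1 = 29.

29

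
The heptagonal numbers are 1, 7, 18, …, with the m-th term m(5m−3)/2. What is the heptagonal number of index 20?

The 20th heptagonal number is n(5n−3)/2 with n = 20.
20·(5·20 − 3)/2 = 20·97/2 = 970.

970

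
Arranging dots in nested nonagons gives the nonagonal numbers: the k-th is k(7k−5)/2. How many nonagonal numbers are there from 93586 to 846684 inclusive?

The n-th nonagonal number is n(7n−5)/2.
Smallest index with value ≥ 93586: n = 164 (giving 93726).
Largest index with value ≤ 846684: n = 492 (giving 845994).
Indices 164 through 492: 329 terms.

329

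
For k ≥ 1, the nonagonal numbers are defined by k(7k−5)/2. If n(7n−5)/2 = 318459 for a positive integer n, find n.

Set n(7n−5)/2 = 318459, giving 7n² − 5n − 636918 = 0.
The discriminant is 25 + 56·318459 = 17833729, and √17833729 = 4223.
So n = (5 + 4223) / 14 = 4228/14 = 302.
Check: 302·(7·302 − 5)/2 = 318459. ✓

302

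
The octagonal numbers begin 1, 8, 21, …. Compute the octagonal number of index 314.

The 314th octagonal number is n(3n−2) with n = 314.
314·(3·314 − 2) = 314·940 = 295160.

295160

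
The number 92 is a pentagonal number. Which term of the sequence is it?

8

Set n(3n−1)/2 = 92, giving 3n² − n − 184 = 0.
The discriminant is 1 + 24·92 = 2209, and √2209 = 47.
So n = (1 + 47) / 6 = 48/6 = 8.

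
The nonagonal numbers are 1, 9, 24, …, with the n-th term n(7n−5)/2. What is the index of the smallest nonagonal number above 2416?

Solve n(7n−5)/2 > 2416 for integer n.
The largest n with value ≤ 2416 is 26 (since 2301 ≤ 2416 < 2484), so the first above is n = 27, value 2484.

27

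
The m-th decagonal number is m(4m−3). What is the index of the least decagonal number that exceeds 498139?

354

Solve n(4n−3) > 498139 for integer n.
The largest n with value ≤ 498139 is 353 (since 497377 ≤ 498139 < 500202), so the first above is n = 354, value 500202.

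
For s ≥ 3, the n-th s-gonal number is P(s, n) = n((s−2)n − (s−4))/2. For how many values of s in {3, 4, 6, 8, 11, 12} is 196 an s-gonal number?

s = 3: P(3, 19) = 190 and P(3, 20) = 210; 196 is not s-gonal.
s = 4: P(4, 14) = 196. ✓
s = 6: P(6, 10) = 190 and P(6, 11) = 231; 196 is not s-gonal.
s = 8: P(8, 8) = 176 and P(8, 9) = 225; 196 is not s-gonal.
s = 11: P(11, 7) = 196. ✓
s = 12: P(12, 6) = 156 and P(12, 7) = 217; 196 is not s-gonal.
Hits: s ∈ {4, 11} → 2.

2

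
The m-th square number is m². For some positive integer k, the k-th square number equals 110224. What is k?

332

We need n² = 110224, so n = √110224 = 332.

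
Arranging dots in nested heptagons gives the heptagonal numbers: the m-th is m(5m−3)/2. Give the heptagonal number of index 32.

The 32nd heptagonal number is n(5n−3)/2 with n = 32.
32·(5·32 − 3)/2 = 32·157/2 = 2512.

2512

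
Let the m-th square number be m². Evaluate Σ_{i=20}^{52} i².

45760

Σ_{i=20}^{52} i² = 48230 − 2470 = 45760.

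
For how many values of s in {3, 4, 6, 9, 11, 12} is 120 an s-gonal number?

2

s = 3: P(3, 15) = 120. ✓
s = 4: P(4, 10) = 100 and P(4, 11) = 121; 120 is not s-gonal.
s = 6: P(6, 8) = 120. ✓
s = 9: P(9, 6) = 111 and P(9, 7) = 154; 120 is not s-gonal.
s = 11: P(11, 5) = 95 and P(11, 6) = 141; 120 is not s-gonal.
s = 12: P(12, 5) = 105 and P(12, 6) = 156; 120 is not s-gonal.
Hits: s ∈ {3, 6} → 2.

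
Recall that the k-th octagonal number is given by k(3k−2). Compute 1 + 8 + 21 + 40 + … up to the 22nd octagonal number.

10879

Σ i(3i−2) = 3Σi² − 2Σi over i = 1..22.
Σi = 253 and Σi² = 3795.
3·3795 − 2·253 = 10879.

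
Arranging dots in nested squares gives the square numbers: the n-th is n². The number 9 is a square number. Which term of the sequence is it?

We need n² = 9, so n = √9 = 3.

3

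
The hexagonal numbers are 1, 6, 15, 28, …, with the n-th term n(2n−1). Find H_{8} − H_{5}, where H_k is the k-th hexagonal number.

8·(2·8 − 1) = 120 and 5·(2·5 − 1) = 45.
Difference: 120 − 45 = 75.

75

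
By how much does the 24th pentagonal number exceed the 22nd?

137

24·(3·24 − 1)/2 = 852 and 22·(3·22 − 1)/2 = 715.
Difference: 852 − 715 = 137.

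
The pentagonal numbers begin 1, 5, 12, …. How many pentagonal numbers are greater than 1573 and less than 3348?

The n-th pentagonal number is n(3n−1)/2.
Smallest index with value > 1573: n = 33 (giving 1617).
Largest index with value < 3348: n = 47 (giving 3290).
Indices 33 through 47: 15 terms.

15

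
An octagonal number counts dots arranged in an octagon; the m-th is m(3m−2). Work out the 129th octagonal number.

49665

The 129th octagonal number is n(3n−2) with n = 129.
129·(3·129 − 2) = 129·385 = 49665.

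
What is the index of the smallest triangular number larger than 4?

3

Solve n(n+1)/2 > 4 for integer n.
The largest n with value ≤ 4 is 2 (since 3 ≤ 4 < 6), so the first above is n = 3, value 6.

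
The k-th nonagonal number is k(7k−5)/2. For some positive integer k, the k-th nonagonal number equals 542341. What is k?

394

Set n(7n−5)/2 = 542341, giving 7n² − 5n − 1084682 = 0.
The discriminant is 25 + 56·542341 = 30371121, and √30371121 = 5511.
So n = (5 + 5511) / 14 = 5516/14 = 394.
Check: 394·(7·394 − 5)/2 = 542341. ✓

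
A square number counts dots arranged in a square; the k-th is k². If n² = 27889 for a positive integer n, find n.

We need n² = 27889, so n = √27889 = 167.

167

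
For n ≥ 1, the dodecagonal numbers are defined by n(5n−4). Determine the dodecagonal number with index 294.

294·(5·294 − 4) = 294·1466 = 431004.

431004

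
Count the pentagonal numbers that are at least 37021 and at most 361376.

334

The n-th pentagonal number is n(3n−1)/2.
Smallest index with value ≥ 37021: n = 158 (giving 37367).
Largest index with value ≤ 361376: n = 491 (giving 361376).
Indices 158 through 491: 334 terms.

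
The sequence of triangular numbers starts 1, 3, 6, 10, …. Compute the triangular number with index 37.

703

37·38/2 = 1406/2 = 703.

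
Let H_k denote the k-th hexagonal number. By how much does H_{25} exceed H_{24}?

97

Consecutive hexagonal numbers differ by 4n − 3: here 4·25 − 3 = 97.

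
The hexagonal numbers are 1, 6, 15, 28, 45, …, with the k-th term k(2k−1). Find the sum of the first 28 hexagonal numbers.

Σ i(2i−1) = 2Σi² − Σi over i = 1..28.
Σi = 406 and Σi² = 7714.
2·7714 − 1·406 = 15022.

15022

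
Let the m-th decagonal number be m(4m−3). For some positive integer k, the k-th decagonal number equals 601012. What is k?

388

Set n(4n−3) = 601012, giving 4n² − 3n − 601012 = 0.
The discriminant is 9 + 16·601012 = 9616201, and √9616201 = 3101.
So n = (3 + 3101) / 8 = 3104/8 = 388.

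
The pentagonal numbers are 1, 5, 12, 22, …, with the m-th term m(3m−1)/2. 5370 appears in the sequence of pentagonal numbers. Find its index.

Set n(3n−1)/2 = 5370, giving 3n² − n − 10740 = 0.
The discriminant is 1 + 24·5370 = 128881, and √128881 = 359.
So n = (1 + 359) / 6 = 360/6 = 60.
Check: 60·(3·60 − 1)/2 = 5370. ✓

60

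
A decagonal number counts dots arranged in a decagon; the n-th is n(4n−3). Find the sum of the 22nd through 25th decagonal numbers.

Σ i(4i−3) = 4Σi² − 3Σi over i = 22..25.
Σi = 325 − 231 = 94 and Σi² = 5525 − 3311 = 2214.
4·2214 − 3·94 = 8574.

8574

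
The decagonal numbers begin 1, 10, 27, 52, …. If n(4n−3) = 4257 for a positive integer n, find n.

33

Set n(4n−3) = 4257, giving 4n² − 3n − 4257 = 0.
So n = (3 + 261) / 8 = 264/8 = 33.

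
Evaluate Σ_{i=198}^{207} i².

410145

Σ_{i=198}^{207} i² = 2978040 − 2567895 = 410145.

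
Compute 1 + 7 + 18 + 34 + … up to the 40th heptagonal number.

54120

Σ i(5i−3)/2 = (5Σi² − 3Σi) / 2 over i = 1..40.
Σi = 820 and Σi² = 22140.
(5·22140 − 3·820) / 2 = 108240/2 = 54120.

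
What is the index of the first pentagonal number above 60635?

202

Solve n(3n−1)/2 > 60635 for integer n.
The largest n with value ≤ 60635 is 201 (since 60501 ≤ 60635 < 61105), so the first above is n = 202, value 61105.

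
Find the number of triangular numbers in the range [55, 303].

15

The n-th triangular number is n(n+1)/2.
Smallest index with value ≥ 55: n = 10 (giving 55).
Largest index with value ≤ 303: n = 24 (giving 300).
Indices 10 through 24: 15 terms.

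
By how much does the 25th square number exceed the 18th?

25² = 625 and 18² = 324.
Difference: 625 − 324 = 301.

301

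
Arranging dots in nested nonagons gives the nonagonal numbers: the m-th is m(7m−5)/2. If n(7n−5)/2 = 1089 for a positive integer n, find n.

Set n(7n−5)/2 = 1089, giving 7n² − 5n − 2178 = 0.
The discriminant is 25 + 56·1089 = 61009, and √61009 = 247.
So n = (5 + 247) / 14 = 252/14 = 18.
Check: 18·(7·18 − 5)/2 = 1089. ✓

18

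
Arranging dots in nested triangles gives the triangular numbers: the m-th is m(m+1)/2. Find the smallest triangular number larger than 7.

10

Solve n(n+1)/2 > 7 for integer n.
The largest n with value ≤ 7 is 3 (since 6 ≤ 7 < 10), so the first above is n = 4, value 10.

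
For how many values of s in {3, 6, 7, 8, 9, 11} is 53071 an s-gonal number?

s = 3: P(3, 325) = 52975 and P(3, 326) = 53301; 53071 is not s-gonal.
s = 6: P(6, 163) = 52975 and P(6, 164) = 53628; 53071 is not s-gonal.
s = 7: P(7, 146) = 53071. ✓
s = 8: P(8, 133) = 52801 and P(8, 134) = 53600; 53071 is not s-gonal.
s = 9: P(9, 123) = 52644 and P(9, 124) = 53506; 53071 is not s-gonal.
s = 11: P(11, 108) = 52110 and P(11, 109) = 53083; 53071 is not s-gonal.
Hits: s ∈ {7} → 1.

1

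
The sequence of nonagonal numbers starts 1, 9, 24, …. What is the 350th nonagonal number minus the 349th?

Consecutive nonagonal numbers differ by 7n − 6: here 7·350 − 6 = 2444.

2444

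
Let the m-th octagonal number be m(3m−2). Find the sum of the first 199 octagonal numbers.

Σ i(3i−2) = 3Σi² − 2Σi over i = 1..199.
Σi = 19900 and Σi² = 2646700.
3·2646700 − 2·19900 = 7900300.

7900300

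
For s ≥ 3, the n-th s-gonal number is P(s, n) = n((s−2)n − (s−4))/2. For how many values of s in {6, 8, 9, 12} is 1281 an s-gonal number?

1

s = 6: P(6, 25) = 1225 and P(6, 26) = 1326; 1281 is not s-gonal.
s = 8: P(8, 21) = 1281. ✓
s = 9: P(9, 19) = 1216 and P(9, 20) = 1350; 1281 is not s-gonal.
s = 12: P(12, 16) = 1216 and P(12, 17) = 1377; 1281 is not s-gonal.
Hits: s ∈ {8} → 1.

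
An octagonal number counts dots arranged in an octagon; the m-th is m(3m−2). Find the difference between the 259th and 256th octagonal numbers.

4629

259·(3·259 − 2) = 200725 and 256·(3·256 − 2) = 196096.
Difference: 200725 − 196096 = 4629.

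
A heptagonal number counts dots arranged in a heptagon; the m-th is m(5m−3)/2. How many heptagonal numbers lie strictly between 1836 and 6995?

26

The n-th heptagonal number is n(5n−3)/2.
Smallest index with value > 1836: n = 28 (giving 1918).
Largest index with value < 6995: n = 53 (giving 6943).
Indices 28 through 53: 26 terms.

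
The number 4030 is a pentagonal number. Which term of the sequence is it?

52

Set n(3n−1)/2 = 4030, giving 3n² − n − 8060 = 0.
The discriminant is 1 + 24·4030 = 96721, and √96721 = 311.
So n = (1 + 311) / 6 = 312/6 = 52.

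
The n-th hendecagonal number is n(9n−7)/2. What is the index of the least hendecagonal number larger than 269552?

Solve n(9n−7)/2 > 269552 for integer n.
The largest n with value ≤ 269552 is 245 (since 269255 ≤ 269552 < 271461), so the first above is n = 246, value 271461.

246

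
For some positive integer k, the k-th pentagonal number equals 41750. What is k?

Set n(3n−1)/2 = 41750, giving 3n² − n − 83500 = 0.
The discriminant is 1 + 24·41750 = 1002001, and √1002001 = 1001.
So n = (1 + 1001) / 6 = 1002/6 = 167.
Check: 167·(3·167 − 1)/2 = 41750. ✓

167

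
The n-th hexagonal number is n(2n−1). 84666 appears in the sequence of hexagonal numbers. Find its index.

Set n(2n−1) = 84666, giving 2n² − n − 84666 = 0.
So n = (1 + 823) / 4 = 824/4 = 206.
Check: 206·(2·206 − 1) = 84666. ✓

206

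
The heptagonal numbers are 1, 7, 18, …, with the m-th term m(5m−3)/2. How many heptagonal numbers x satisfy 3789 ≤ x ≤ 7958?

The n-th heptagonal number is n(5n−3)/2.
Smallest index with value ≥ 3789: n = 40 (giving 3940).
Largest index with value ≤ 7958: n = 56 (giving 7756).
Indices 40 through 56: 17 terms.

17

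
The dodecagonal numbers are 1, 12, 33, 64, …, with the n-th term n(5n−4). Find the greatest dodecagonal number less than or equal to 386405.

Solve n(5n−4) ≤ 386405 for integer n.
n = 278 gives 385308 ≤ 386405, while n = 279 gives 388089 > 386405; so the answer is 385308.

385308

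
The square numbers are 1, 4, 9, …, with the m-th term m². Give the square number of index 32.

The 32nd square number is n² with n = 32.
32² = 1024.

1024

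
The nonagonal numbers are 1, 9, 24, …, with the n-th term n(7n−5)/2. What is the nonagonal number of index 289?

291601

289·(7·289 − 5)/2 = 289·2018/2 = 289·1009 = 291601.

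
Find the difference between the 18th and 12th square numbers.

18² = 324 and 12² = 144.
Difference: 324 − 144 = 180.

180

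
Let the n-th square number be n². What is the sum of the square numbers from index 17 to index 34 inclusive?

12189

Σ_{i=17}^{34} i² = 13685 − 1496 = 12189.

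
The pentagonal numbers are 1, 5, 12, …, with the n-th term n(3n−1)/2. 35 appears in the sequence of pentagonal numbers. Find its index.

Set n(3n−1)/2 = 35, giving 3n² − n − 70 = 0.
The discriminant is 1 + 24·35 = 841, and √841 = 29.
So n = (1 + 29) / 6 = 30/6 = 5.

5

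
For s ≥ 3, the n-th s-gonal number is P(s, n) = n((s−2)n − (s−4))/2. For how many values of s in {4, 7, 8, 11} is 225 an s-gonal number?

2

s = 4: P(4, 15) = 225. ✓
s = 7: P(7, 9) = 189 and P(7, 10) = 235; 225 is not s-gonal.
s = 8: P(8, 9) = 225. ✓
s = 11: P(11, 7) = 196 and P(11, 8) = 260; 225 is not s-gonal.
Hits: s ∈ {4, 8} → 2.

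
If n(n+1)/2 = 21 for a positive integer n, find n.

Set n(n+1)/2 = 21, giving n² + n − 42 = 0.
So n = (-1 + 13) / 2 = 12/2 = 6.
Check: 6·7/2 = 21. ✓

6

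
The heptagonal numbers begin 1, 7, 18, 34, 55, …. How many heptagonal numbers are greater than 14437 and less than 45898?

The n-th heptagonal number is n(5n−3)/2.
Smallest index with value > 14437: n = 77 (giving 14707).
Largest index with value < 45898: n = 135 (giving 45360).
Indices 77 through 135: 59 terms.

59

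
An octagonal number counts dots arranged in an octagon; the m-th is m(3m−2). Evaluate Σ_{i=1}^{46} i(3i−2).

98371

Σ i(3i−2) = 3Σi² − 2Σi over i = 1..46.
Σi = 1081 and Σi² = 33511.
3·33511 − 2·1081 = 98371.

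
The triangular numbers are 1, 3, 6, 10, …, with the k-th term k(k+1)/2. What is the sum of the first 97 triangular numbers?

156849

Σ i(i+1)/2 = (Σi² + Σi) / 2 over i = 1..97.
Σi = 4753 and Σi² = 308945.
(1·308945 + 1·4753) / 2 = 313698/2 = 156849.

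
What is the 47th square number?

2209

The 47th square number is n² with n = 47.
47² = 2209.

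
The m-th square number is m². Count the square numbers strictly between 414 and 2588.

30

The n-th square number is n².
Smallest index with value > 414: n = 21 (giving 441).
Largest index with value < 2588: n = 50 (giving 2500).
Indices 21 through 50: 30 terms.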